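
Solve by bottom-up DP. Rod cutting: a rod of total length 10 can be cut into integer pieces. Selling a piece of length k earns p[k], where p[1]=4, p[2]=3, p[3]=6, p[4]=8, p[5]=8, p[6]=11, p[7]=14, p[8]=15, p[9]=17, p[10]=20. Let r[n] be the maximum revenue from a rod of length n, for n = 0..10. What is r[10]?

40

   n    0    1    2    3    4    5    6    7    8    9   10
r[n]    0    4    8   12   16   20   24   28   32   36   40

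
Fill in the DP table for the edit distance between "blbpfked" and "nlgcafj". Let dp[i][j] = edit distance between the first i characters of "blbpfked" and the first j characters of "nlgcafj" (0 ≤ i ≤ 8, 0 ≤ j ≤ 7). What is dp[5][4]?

   ''  n  l  g  c  a  f  j
''  0  1  2  3  4  5  6  7
 b  1  1  2  3  4  5  6  7
 l  2  2  1  2  3  4  5  6
 b  3  3  2  2  3  4  5  6
 p  4  4  3  3  3  4  5  6
 f  5  5  4  4  4  4  4  5
 k  6  6  5  5  5  5  5  5
 e  7  7  6  6  6  6  6  6
 d  8  8  7  7  7  7  7  7

4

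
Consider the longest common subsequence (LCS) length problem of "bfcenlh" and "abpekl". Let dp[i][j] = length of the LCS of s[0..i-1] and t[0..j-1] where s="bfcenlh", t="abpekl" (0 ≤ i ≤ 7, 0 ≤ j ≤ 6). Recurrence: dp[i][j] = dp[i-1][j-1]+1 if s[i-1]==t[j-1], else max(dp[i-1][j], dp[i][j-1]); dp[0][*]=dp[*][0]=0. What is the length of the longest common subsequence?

   ''  a  b  p  e  k  l
''  0  0  0  0  0  0  0
 b  0  0  1  1  1  1  1
 f  0  0  1  1  1  1  1
 c  0  0  1  1  1  1  1
 e  0  0  1  1  2  2  2
 n  0  0  1  1  2  2  2
 l  0  0  1  1  2  2  3
 h  0  0  1  1  2  2  3

3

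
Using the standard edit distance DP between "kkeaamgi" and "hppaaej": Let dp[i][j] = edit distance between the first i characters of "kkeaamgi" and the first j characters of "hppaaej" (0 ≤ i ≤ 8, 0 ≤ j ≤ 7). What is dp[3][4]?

4

   ''  h  p  p  a  a  e  j
''  0  1  2  3  4  5  6  7
 k  1  1  2  3  4  5  6  7
 k  2  2  2  3  4  5  6  7
 e  3  3  3  3  4  5  5  6
 a  4  4  4  4  3  4  5  6
 a  5  5  5  5  4  3  4  5
 m  6  6  6  6  5  4  4  5
 g  7  7  7  7  6  5  5  5
 i  8  8  8  8  7  6  6  6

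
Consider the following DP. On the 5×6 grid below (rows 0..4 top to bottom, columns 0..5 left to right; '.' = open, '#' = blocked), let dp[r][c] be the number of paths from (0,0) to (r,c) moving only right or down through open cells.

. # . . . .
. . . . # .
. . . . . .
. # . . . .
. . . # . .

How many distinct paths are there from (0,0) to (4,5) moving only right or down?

r\c   0   1   2   3   4   5
  0   1   0   0   0   0   0
  1   1   1   1   1   0   0
  2   1   2   3   4   4   4
  3   1   0   3   7  11  15
  4   1   1   4   0  11  26

26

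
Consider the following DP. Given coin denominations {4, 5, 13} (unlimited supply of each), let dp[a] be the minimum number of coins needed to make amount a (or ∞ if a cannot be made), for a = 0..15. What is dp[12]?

3

 a  0  1  2  3  4  5  6  7  8  9 10 11 12 13 14 15
dp  0  -  -  -  1  1  -  -  2  2  2  -  3  1  3  3
(- denotes ∞ / unreachable)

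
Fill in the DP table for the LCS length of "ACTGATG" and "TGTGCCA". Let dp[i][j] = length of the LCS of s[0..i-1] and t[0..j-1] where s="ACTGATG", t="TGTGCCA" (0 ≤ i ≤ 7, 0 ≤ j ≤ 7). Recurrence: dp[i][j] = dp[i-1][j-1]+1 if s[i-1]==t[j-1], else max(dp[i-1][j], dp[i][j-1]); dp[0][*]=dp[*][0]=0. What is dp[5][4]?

2

   ''  T  G  T  G  C  C  A
''  0  0  0  0  0  0  0  0
 A  0  0  0  0  0  0  0  1
 C  0  0  0  0  0  1  1  1
 T  0  1  1  1  1  1  1  1
 G  0  1  2  2  2  2  2  2
 A  0  1  2  2  2  2  2  3
 T  0  1  2  3  3  3  3  3
 G  0  1  2  3  4  4  4  4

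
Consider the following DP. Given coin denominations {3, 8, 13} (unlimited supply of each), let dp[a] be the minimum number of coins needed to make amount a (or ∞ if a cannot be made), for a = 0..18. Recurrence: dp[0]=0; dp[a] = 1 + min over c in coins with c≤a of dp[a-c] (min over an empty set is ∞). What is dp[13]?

1

 a  0  1  2  3  4  5  6  7  8  9 10 11 12 13 14 15 16 17 18
dp  0  -  -  1  -  -  2  -  1  3  -  2  4  1  3  5  2  4  6
(- denotes ∞ / unreachable)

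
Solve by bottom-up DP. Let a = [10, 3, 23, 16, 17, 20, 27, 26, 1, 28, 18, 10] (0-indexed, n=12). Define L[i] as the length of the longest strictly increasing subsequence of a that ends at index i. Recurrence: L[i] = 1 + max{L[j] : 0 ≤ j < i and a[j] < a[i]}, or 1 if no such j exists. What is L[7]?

   i    0    1    2    3    4    5    6    7    8    9   10   11
a[i]   10    3   23   16   17   20   27   26    1   28   18   10
L[i]    1    1    2    2    3    4    5    5    1    6    4    2

5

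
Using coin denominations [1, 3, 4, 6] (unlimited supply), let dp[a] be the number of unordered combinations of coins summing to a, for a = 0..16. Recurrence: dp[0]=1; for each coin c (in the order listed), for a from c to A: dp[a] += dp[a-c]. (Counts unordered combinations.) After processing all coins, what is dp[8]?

after  coin     0     1     2     3     4     5     6     7     8     9    10    11    12    13    14    15    16
          1     1     1     1     1     1     1     1     1     1     1     1     1     1     1     1     1     1
          3     1     1     1     2     2     2     3     3     3     4     4     4     5     5     5     6     6
          4     1     1     1     2     3     3     4     5     6     7     8     9    11    12    13    15    17
          6     1     1     1     2     3     3     5     6     7     9    11    12    16    18    20    24    28

7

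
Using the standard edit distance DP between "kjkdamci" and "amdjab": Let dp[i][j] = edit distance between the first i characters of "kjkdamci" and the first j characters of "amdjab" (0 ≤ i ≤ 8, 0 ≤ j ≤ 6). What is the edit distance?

   ''  a  m  d  j  a  b
''  0  1  2  3  4  5  6
 k  1  1  2  3  4  5  6
 j  2  2  2  3  3  4  5
 k  3  3  3  3  4  4  5
 d  4  4  4  3  4  5  5
 a  5  4  5  4  4  4  5
 m  6  5  4  5  5  5  5
 c  7  6  5  5  6  6  6
 i  8  7  6  6  6  7  7

7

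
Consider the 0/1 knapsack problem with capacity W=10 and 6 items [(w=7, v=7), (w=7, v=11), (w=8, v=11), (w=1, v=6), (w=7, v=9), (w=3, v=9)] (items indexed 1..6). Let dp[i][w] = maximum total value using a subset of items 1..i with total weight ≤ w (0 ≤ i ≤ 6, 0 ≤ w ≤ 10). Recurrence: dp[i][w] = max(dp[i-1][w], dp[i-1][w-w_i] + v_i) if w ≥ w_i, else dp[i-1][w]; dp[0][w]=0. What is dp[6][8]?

i\w   0   1   2   3   4   5   6   7   8   9  10
  0   0   0   0   0   0   0   0   0   0   0   0
  1   0   0   0   0   0   0   0   7   7   7   7
  2   0   0   0   0   0   0   0  11  11  11  11
  3   0   0   0   0   0   0   0  11  11  11  11
  4   0   6   6   6   6   6   6  11  17  17  17
  5   0   6   6   6   6   6   6  11  17  17  17
  6   0   6   6   9  15  15  15  15  17  17  20

17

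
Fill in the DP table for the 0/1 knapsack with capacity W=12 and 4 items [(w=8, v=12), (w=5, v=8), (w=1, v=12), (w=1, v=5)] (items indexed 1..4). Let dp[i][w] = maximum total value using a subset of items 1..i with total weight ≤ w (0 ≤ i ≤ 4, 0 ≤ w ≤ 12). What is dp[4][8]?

25

i\w   0   1   2   3   4   5   6   7   8   9  10  11  12
  0   0   0   0   0   0   0   0   0   0   0   0   0   0
  1   0   0   0   0   0   0   0   0  12  12  12  12  12
  2   0   0   0   0   0   8   8   8  12  12  12  12  12
  3   0  12  12  12  12  12  20  20  20  24  24  24  24
  4   0  12  17  17  17  17  20  25  25  25  29  29  29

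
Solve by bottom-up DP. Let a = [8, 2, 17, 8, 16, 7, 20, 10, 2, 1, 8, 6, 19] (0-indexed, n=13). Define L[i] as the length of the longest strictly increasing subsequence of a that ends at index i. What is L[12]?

4

   i    0    1    2    3    4    5    6    7    8    9   10   11   12
a[i]    8    2   17    8   16    7   20   10    2    1    8    6   19
L[i]    1    1    2    2    3    2    4    3    1    1    3    2    4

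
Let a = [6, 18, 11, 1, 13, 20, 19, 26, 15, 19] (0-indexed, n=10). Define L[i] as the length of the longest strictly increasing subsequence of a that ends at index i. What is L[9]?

5

   i    0    1    2    3    4    5    6    7    8    9
a[i]    6   18   11    1   13   20   19   26   15   19
L[i]    1    2    2    1    3    4    4    5    4    5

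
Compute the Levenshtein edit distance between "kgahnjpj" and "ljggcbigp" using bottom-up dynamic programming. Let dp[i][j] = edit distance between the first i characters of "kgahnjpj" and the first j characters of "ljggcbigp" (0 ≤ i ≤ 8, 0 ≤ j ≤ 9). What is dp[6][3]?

   ''  l  j  g  g  c  b  i  g  p
''  0  1  2  3  4  5  6  7  8  9
 k  1  1  2  3  4  5  6  7  8  9
 g  2  2  2  2  3  4  5  6  7  8
 a  3  3  3  3  3  4  5  6  7  8
 h  4  4  4  4  4  4  5  6  7  8
 n  5  5  5  5  5  5  5  6  7  8
 j  6  6  5  6  6  6  6  6  7  8
 p  7  7  6  6  7  7  7  7  7  7
 j  8  8  7  7  7  8  8  8  8  8

6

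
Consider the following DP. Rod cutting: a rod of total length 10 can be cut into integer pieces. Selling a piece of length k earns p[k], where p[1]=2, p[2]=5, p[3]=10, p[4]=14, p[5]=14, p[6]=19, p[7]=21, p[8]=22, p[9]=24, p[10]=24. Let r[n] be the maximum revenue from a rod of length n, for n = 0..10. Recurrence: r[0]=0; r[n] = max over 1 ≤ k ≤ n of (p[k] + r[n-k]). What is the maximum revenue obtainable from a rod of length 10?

34

   n    0    1    2    3    4    5    6    7    8    9   10
r[n]    0    2    5   10   14   16   20   24   28   30   34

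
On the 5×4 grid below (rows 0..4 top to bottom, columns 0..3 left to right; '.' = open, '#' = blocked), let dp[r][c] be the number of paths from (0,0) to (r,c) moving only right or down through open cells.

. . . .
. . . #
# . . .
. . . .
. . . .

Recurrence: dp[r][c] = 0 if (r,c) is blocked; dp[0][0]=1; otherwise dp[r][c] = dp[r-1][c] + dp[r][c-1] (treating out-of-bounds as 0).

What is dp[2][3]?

5

r\c   0   1   2   3
  0   1   1   1   1
  1   1   2   3   0
  2   0   2   5   5
  3   0   2   7  12
  4   0   2   9  21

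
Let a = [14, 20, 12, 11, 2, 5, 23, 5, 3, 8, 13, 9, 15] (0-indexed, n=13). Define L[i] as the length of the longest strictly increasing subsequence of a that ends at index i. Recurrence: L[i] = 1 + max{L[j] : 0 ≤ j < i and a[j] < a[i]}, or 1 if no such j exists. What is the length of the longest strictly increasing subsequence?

5

   i    0    1    2    3    4    5    6    7    8    9   10   11   12
a[i]   14   20   12   11    2    5   23    5    3    8   13    9   15
L[i]    1    2    1    1    1    2    3    2    2    3    4    4    5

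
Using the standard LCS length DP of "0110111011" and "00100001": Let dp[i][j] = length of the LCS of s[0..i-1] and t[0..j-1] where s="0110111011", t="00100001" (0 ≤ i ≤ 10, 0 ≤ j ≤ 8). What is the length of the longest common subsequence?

5

   ''  0  0  1  0  0  0  0  1
''  0  0  0  0  0  0  0  0  0
 0  0  1  1  1  1  1  1  1  1
 1  0  1  1  2  2  2  2  2  2
 1  0  1  1  2  2  2  2  2  3
 0  0  1  2  2  3  3  3  3  3
 1  0  1  2  3  3  3  3  3  4
 1  0  1  2  3  3  3  3  3  4
 1  0  1  2  3  3  3  3  3  4
 0  0  1  2  3  4  4  4  4  4
 1  0  1  2  3  4  4  4  4  5
 1  0  1  2  3  4  4  4  4  5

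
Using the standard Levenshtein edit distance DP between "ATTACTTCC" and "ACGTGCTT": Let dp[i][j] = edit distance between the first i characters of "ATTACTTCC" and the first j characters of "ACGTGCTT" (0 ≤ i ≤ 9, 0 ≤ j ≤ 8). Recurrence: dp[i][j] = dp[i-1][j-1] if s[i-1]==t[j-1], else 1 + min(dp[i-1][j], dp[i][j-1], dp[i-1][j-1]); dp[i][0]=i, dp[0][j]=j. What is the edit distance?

5

   ''  A  C  G  T  G  C  T  T
''  0  1  2  3  4  5  6  7  8
 A  1  0  1  2  3  4  5  6  7
 T  2  1  1  2  2  3  4  5  6
 T  3  2  2  2  2  3  4  4  5
 A  4  3  3  3  3  3  4  5  5
 C  5  4  3  4  4  4  3  4  5
 T  6  5  4  4  4  5  4  3  4
 T  7  6  5  5  4  5  5  4  3
 C  8  7  6  6  5  5  5  5  4
 C  9  8  7  7  6  6  5  6  5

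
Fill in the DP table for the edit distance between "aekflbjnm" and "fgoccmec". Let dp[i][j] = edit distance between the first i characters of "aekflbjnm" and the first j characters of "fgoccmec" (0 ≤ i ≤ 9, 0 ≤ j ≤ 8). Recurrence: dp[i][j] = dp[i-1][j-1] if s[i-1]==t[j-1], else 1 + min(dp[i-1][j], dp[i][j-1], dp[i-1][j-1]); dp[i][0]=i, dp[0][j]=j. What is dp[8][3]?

7

   ''  f  g  o  c  c  m  e  c
''  0  1  2  3  4  5  6  7  8
 a  1  1  2  3  4  5  6  7  8
 e  2  2  2  3  4  5  6  6  7
 k  3  3  3  3  4  5  6  7  7
 f  4  3  4  4  4  5  6  7  8
 l  5  4  4  5  5  5  6  7  8
 b  6  5  5  5  6  6  6  7  8
 j  7  6  6  6  6  7  7  7  8
 n  8  7  7  7  7  7  8  8  8
 m  9  8  8  8  8  8  7  8  9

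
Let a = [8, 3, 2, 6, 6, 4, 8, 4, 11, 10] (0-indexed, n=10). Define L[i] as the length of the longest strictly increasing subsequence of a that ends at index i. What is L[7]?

2

   i    0    1    2    3    4    5    6    7    8    9
a[i]    8    3    2    6    6    4    8    4   11   10
L[i]    1    1    1    2    2    2    3    2    4    4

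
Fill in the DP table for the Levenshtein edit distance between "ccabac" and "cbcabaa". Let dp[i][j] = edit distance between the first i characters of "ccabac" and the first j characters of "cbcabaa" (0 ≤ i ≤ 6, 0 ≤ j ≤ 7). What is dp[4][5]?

1

   ''  c  b  c  a  b  a  a
''  0  1  2  3  4  5  6  7
 c  1  0  1  2  3  4  5  6
 c  2  1  1  1  2  3  4  5
 a  3  2  2  2  1  2  3  4
 b  4  3  2  3  2  1  2  3
 a  5  4  3  3  3  2  1  2
 c  6  5  4  3  4  3  2  2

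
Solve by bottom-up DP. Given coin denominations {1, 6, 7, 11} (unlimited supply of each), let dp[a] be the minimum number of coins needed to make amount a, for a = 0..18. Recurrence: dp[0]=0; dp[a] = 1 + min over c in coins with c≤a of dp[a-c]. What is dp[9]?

3

 a  0  1  2  3  4  5  6  7  8  9 10 11 12 13 14 15 16 17 18
dp  0  1  2  3  4  5  1  1  2  3  4  1  2  2  2  3  4  2  2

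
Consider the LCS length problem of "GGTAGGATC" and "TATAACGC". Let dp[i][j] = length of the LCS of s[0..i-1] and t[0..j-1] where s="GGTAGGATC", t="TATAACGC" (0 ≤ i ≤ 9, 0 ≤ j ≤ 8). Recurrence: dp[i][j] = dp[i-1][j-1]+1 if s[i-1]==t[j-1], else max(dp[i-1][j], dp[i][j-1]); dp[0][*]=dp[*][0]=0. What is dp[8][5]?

   ''  T  A  T  A  A  C  G  C
''  0  0  0  0  0  0  0  0  0
 G  0  0  0  0  0  0  0  1  1
 G  0  0  0  0  0  0  0  1  1
 T  0  1  1  1  1  1  1  1  1
 A  0  1  2  2  2  2  2  2  2
 G  0  1  2  2  2  2  2  3  3
 G  0  1  2  2  2  2  2  3  3
 A  0  1  2  2  3  3  3  3  3
 T  0  1  2  3  3  3  3  3  3
 C  0  1  2  3  3  3  4  4  4

3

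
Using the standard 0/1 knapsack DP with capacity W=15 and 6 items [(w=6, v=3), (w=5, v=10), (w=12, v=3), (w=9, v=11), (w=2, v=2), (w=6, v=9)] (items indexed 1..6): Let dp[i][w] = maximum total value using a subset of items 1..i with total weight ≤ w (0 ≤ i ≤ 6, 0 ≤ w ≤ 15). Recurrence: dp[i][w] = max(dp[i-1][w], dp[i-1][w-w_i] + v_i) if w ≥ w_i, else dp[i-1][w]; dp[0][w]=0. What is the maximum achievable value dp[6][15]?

i\w   0   1   2   3   4   5   6   7   8   9  10  11  12  13  14  15
  0   0   0   0   0   0   0   0   0   0   0   0   0   0   0   0   0
  1   0   0   0   0   0   0   3   3   3   3   3   3   3   3   3   3
  2   0   0   0   0   0  10  10  10  10  10  10  13  13  13  13  13
  3   0   0   0   0   0  10  10  10  10  10  10  13  13  13  13  13
  4   0   0   0   0   0  10  10  10  10  11  11  13  13  13  21  21
  5   0   0   2   2   2  10  10  12  12  12  12  13  13  15  21  21
  6   0   0   2   2   2  10  10  12  12  12  12  19  19  21  21  21

21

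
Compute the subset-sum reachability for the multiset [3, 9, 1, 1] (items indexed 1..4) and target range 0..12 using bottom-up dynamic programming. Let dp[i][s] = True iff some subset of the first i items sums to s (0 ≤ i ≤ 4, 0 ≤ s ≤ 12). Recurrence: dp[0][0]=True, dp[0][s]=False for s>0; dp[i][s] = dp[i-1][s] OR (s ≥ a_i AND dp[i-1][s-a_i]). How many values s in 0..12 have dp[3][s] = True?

7

i\s   0   1   2   3   4   5   6   7   8   9  10  11  12
  0   T   F   F   F   F   F   F   F   F   F   F   F   F
  1   T   F   F   T   F   F   F   F   F   F   F   F   F
  2   T   F   F   T   F   F   F   F   F   T   F   F   T
  3   T   T   F   T   T   F   F   F   F   T   T   F   T
  4   T   T   T   T   T   T   F   F   F   T   T   T   T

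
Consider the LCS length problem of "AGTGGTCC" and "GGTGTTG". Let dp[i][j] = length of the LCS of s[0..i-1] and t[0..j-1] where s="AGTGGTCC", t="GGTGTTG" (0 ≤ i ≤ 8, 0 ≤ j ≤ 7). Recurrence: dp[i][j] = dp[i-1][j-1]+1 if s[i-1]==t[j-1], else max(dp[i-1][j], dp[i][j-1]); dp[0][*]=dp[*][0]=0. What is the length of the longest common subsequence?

4

   ''  G  G  T  G  T  T  G
''  0  0  0  0  0  0  0  0
 A  0  0  0  0  0  0  0  0
 G  0  1  1  1  1  1  1  1
 T  0  1  1  2  2  2  2  2
 G  0  1  2  2  3  3  3  3
 G  0  1  2  2  3  3  3  4
 T  0  1  2  3  3  4  4  4
 C  0  1  2  3  3  4  4  4
 C  0  1  2  3  3  4  4  4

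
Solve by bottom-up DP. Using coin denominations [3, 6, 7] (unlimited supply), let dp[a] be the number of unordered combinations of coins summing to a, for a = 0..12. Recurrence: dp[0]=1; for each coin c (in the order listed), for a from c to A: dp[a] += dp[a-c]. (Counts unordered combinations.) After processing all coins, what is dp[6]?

2

after  coin     0     1     2     3     4     5     6     7     8     9    10    11    12
          3     1     0     0     1     0     0     1     0     0     1     0     0     1
          6     1     0     0     1     0     0     2     0     0     2     0     0     3
          7     1     0     0     1     0     0     2     1     0     2     1     0     3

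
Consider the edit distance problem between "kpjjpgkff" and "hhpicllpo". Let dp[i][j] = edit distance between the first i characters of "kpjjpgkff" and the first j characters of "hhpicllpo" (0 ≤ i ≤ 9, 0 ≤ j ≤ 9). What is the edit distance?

   ''  h  h  p  i  c  l  l  p  o
''  0  1  2  3  4  5  6  7  8  9
 k  1  1  2  3  4  5  6  7  8  9
 p  2  2  2  2  3  4  5  6  7  8
 j  3  3  3  3  3  4  5  6  7  8
 j  4  4  4  4  4  4  5  6  7  8
 p  5  5  5  4  5  5  5  6  6  7
 g  6  6  6  5  5  6  6  6  7  7
 k  7  7  7  6  6  6  7  7  7  8
 f  8  8  8  7  7  7  7  8  8  8
 f  9  9  9  8  8  8  8  8  9  9

9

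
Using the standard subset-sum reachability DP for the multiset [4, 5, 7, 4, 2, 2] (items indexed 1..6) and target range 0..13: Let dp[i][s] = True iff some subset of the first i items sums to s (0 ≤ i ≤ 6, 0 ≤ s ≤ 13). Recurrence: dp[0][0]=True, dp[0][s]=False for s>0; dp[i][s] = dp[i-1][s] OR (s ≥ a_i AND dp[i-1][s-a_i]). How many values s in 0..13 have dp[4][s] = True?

9

i\s   0   1   2   3   4   5   6   7   8   9  10  11  12  13
  0   T   F   F   F   F   F   F   F   F   F   F   F   F   F
  1   T   F   F   F   T   F   F   F   F   F   F   F   F   F
  2   T   F   F   F   T   T   F   F   F   T   F   F   F   F
  3   T   F   F   F   T   T   F   T   F   T   F   T   T   F
  4   T   F   F   F   T   T   F   T   T   T   F   T   T   T
  5   T   F   T   F   T   T   T   T   T   T   T   T   T   T
  6   T   F   T   F   T   T   T   T   T   T   T   T   T   T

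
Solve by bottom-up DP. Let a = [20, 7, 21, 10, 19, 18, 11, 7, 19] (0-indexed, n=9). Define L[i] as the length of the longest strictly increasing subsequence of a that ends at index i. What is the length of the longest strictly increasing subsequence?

4

   i    0    1    2    3    4    5    6    7    8
a[i]   20    7   21   10   19   18   11    7   19
L[i]    1    1    2    2    3    3    3    1    4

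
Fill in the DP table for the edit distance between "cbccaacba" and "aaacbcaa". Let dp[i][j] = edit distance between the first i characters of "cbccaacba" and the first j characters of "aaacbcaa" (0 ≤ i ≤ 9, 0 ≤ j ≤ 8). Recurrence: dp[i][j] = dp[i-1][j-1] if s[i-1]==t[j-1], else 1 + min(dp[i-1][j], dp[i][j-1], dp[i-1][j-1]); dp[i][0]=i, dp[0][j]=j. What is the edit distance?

   ''  a  a  a  c  b  c  a  a
''  0  1  2  3  4  5  6  7  8
 c  1  1  2  3  3  4  5  6  7
 b  2  2  2  3  4  3  4  5  6
 c  3  3  3  3  3  4  3  4  5
 c  4  4  4  4  3  4  4  4  5
 a  5  4  4  4  4  4  5  4  4
 a  6  5  4  4  5  5  5  5  4
 c  7  6  5  5  4  5  5  6  5
 b  8  7  6  6  5  4  5  6  6
 a  9  8  7  6  6  5  5  5  6

6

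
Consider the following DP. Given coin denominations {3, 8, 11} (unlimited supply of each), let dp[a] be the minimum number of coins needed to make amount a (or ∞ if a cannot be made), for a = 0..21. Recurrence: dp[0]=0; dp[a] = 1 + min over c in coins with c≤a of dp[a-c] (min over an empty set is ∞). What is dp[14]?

 a  0  1  2  3  4  5  6  7  8  9 10 11 12 13 14 15 16 17 18 19 20 21
dp  0  -  -  1  -  -  2  -  1  3  -  1  4  -  2  5  2  3  6  2  4  7
(- denotes ∞ / unreachable)

2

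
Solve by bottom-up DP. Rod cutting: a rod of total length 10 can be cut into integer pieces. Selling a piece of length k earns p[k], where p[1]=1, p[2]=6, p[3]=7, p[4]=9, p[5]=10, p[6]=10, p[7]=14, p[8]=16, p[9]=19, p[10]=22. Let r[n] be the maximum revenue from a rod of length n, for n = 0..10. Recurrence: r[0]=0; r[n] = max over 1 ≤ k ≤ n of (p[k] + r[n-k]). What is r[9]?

25

   n    0    1    2    3    4    5    6    7    8    9   10
r[n]    0    1    6    7   12   13   18   19   24   25   30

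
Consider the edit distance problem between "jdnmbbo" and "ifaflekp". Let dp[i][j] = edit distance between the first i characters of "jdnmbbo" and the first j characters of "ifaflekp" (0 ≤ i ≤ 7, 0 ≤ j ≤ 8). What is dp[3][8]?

   ''  i  f  a  f  l  e  k  p
''  0  1  2  3  4  5  6  7  8
 j  1  1  2  3  4  5  6  7  8
 d  2  2  2  3  4  5  6  7  8
 n  3  3  3  3  4  5  6  7  8
 m  4  4  4  4  4  5  6  7  8
 b  5  5  5  5  5  5  6  7  8
 b  6  6  6  6  6  6  6  7  8
 o  7  7  7  7  7  7  7  7  8

8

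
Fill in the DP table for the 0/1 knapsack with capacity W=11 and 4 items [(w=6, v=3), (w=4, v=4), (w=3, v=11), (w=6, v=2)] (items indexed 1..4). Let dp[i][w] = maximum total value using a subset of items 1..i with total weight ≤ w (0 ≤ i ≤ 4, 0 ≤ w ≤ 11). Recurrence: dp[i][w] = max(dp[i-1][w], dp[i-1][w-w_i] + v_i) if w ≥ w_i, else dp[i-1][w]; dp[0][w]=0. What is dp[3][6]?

11

i\w   0   1   2   3   4   5   6   7   8   9  10  11
  0   0   0   0   0   0   0   0   0   0   0   0   0
  1   0   0   0   0   0   0   3   3   3   3   3   3
  2   0   0   0   0   4   4   4   4   4   4   7   7
  3   0   0   0  11  11  11  11  15  15  15  15  15
  4   0   0   0  11  11  11  11  15  15  15  15  15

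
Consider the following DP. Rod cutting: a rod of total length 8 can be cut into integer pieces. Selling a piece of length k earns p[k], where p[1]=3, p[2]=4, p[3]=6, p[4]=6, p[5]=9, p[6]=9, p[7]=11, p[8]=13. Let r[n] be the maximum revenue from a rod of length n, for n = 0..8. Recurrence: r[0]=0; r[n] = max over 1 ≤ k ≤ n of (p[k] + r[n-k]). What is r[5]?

   n    0    1    2    3    4    5    6    7    8
r[n]    0    3    6    9   12   15   18   21   24

15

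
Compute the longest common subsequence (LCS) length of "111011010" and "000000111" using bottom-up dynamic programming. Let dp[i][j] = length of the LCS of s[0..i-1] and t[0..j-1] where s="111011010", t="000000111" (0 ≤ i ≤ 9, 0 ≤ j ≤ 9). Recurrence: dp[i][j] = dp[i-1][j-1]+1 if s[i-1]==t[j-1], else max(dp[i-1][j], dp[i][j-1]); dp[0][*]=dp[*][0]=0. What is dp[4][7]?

1

   ''  0  0  0  0  0  0  1  1  1
''  0  0  0  0  0  0  0  0  0  0
 1  0  0  0  0  0  0  0  1  1  1
 1  0  0  0  0  0  0  0  1  2  2
 1  0  0  0  0  0  0  0  1  2  3
 0  0  1  1  1  1  1  1  1  2  3
 1  0  1  1  1  1  1  1  2  2  3
 1  0  1  1  1  1  1  1  2  3  3
 0  0  1  2  2  2  2  2  2  3  3
 1  0  1  2  2  2  2  2  3  3  4
 0  0  1  2  3  3  3  3  3  3  4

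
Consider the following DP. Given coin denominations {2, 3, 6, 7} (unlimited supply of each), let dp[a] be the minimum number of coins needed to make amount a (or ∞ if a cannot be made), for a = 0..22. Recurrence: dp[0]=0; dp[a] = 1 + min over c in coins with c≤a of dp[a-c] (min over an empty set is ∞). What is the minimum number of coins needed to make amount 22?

 a  0  1  2  3  4  5  6  7  8  9 10 11 12 13 14 15 16 17 18 19 20 21 22
dp  0  -  1  1  2  2  1  1  2  2  2  3  2  2  2  3  3  3  3  3  3  3  4
(- denotes ∞ / unreachable)

4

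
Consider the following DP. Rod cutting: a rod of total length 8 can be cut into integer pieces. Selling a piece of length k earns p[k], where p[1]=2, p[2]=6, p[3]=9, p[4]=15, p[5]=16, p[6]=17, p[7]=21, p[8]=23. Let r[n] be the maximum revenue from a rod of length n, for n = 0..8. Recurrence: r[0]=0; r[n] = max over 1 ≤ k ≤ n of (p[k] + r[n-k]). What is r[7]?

   n    0    1    2    3    4    5    6    7    8
r[n]    0    2    6    9   15   17   21   24   30

24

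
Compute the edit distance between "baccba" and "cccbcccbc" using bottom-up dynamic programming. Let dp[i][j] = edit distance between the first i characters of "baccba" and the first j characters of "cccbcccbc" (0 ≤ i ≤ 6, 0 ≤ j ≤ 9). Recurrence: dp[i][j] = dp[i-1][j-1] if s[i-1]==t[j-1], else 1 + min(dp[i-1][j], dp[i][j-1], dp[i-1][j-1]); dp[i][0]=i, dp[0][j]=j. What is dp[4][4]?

3

   ''  c  c  c  b  c  c  c  b  c
''  0  1  2  3  4  5  6  7  8  9
 b  1  1  2  3  3  4  5  6  7  8
 a  2  2  2  3  4  4  5  6  7  8
 c  3  2  2  2  3  4  4  5  6  7
 c  4  3  2  2  3  3  4  4  5  6
 b  5  4  3  3  2  3  4  5  4  5
 a  6  5  4  4  3  3  4  5  5  5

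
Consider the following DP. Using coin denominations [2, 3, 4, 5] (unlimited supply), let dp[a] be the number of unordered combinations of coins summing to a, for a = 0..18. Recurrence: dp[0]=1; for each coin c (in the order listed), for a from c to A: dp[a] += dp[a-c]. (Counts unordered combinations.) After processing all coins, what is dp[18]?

22

after  coin     0     1     2     3     4     5     6     7     8     9    10    11    12    13    14    15    16    17    18
          2     1     0     1     0     1     0     1     0     1     0     1     0     1     0     1     0     1     0     1
          3     1     0     1     1     1     1     2     1     2     2     2     2     3     2     3     3     3     3     4
          4     1     0     1     1     2     1     3     2     4     3     5     4     7     5     8     7    10     8    12
          5     1     0     1     1     2     2     3     3     5     5     7     7    10    10    13    14    17    18    22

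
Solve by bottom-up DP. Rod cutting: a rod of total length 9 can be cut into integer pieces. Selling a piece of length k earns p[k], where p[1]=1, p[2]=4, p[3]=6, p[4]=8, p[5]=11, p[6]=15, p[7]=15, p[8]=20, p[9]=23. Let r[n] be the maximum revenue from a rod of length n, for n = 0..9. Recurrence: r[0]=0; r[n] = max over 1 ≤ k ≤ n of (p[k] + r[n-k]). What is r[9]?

23

   n    0    1    2    3    4    5    6    7    8    9
r[n]    0    1    4    6    8   11   15   16   20   23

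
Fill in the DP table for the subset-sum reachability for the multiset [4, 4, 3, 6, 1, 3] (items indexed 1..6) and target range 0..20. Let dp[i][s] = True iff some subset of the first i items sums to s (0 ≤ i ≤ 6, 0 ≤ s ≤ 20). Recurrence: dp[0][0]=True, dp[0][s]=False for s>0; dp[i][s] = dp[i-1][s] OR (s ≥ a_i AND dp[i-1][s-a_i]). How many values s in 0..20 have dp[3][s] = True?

6

i\s   0   1   2   3   4   5   6   7   8   9  10  11  12  13  14  15  16  17  18  19  20
  0   T   F   F   F   F   F   F   F   F   F   F   F   F   F   F   F   F   F   F   F   F
  1   T   F   F   F   T   F   F   F   F   F   F   F   F   F   F   F   F   F   F   F   F
  2   T   F   F   F   T   F   F   F   T   F   F   F   F   F   F   F   F   F   F   F   F
  3   T   F   F   T   T   F   F   T   T   F   F   T   F   F   F   F   F   F   F   F   F
  4   T   F   F   T   T   F   T   T   T   T   T   T   F   T   T   F   F   T   F   F   F
  5   T   T   F   T   T   T   T   T   T   T   T   T   T   T   T   T   F   T   T   F   F
  6   T   T   F   T   T   T   T   T   T   T   T   T   T   T   T   T   T   T   T   F   T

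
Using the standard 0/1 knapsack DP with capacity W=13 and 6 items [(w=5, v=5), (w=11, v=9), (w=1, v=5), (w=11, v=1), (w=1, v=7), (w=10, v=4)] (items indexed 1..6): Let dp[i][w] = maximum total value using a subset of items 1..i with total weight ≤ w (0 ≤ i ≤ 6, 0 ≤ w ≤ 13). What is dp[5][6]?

i\w   0   1   2   3   4   5   6   7   8   9  10  11  12  13
  0   0   0   0   0   0   0   0   0   0   0   0   0   0   0
  1   0   0   0   0   0   5   5   5   5   5   5   5   5   5
  2   0   0   0   0   0   5   5   5   5   5   5   9   9   9
  3   0   5   5   5   5   5  10  10  10  10  10  10  14  14
  4   0   5   5   5   5   5  10  10  10  10  10  10  14  14
  5   0   7  12  12  12  12  12  17  17  17  17  17  17  21
  6   0   7  12  12  12  12  12  17  17  17  17  17  17  21

12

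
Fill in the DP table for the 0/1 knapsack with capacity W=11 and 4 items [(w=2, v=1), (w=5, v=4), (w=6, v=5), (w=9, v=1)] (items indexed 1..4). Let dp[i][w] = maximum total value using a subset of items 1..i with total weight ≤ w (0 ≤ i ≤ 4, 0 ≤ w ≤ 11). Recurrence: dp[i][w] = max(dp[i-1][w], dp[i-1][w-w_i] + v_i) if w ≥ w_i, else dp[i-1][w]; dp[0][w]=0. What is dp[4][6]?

i\w   0   1   2   3   4   5   6   7   8   9  10  11
  0   0   0   0   0   0   0   0   0   0   0   0   0
  1   0   0   1   1   1   1   1   1   1   1   1   1
  2   0   0   1   1   1   4   4   5   5   5   5   5
  3   0   0   1   1   1   4   5   5   6   6   6   9
  4   0   0   1   1   1   4   5   5   6   6   6   9

5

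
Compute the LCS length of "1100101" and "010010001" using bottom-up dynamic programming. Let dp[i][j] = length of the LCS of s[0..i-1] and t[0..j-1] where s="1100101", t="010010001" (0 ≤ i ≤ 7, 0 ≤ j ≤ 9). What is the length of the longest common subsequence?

6

   ''  0  1  0  0  1  0  0  0  1
''  0  0  0  0  0  0  0  0  0  0
 1  0  0  1  1  1  1  1  1  1  1
 1  0  0  1  1  1  2  2  2  2  2
 0  0  1  1  2  2  2  3  3  3  3
 0  0  1  1  2  3  3  3  4  4  4
 1  0  1  2  2  3  4  4  4  4  5
 0  0  1  2  3  3  4  5  5  5  5
 1  0  1  2  3  3  4  5  5  5  6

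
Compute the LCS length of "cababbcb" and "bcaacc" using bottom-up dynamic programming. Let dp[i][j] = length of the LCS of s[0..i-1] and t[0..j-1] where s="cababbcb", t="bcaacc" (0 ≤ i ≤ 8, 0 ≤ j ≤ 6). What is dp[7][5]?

4

   ''  b  c  a  a  c  c
''  0  0  0  0  0  0  0
 c  0  0  1  1  1  1  1
 a  0  0  1  2  2  2  2
 b  0  1  1  2  2  2  2
 a  0  1  1  2  3  3  3
 b  0  1  1  2  3  3  3
 b  0  1  1  2  3  3  3
 c  0  1  2  2  3  4  4
 b  0  1  2  2  3  4  4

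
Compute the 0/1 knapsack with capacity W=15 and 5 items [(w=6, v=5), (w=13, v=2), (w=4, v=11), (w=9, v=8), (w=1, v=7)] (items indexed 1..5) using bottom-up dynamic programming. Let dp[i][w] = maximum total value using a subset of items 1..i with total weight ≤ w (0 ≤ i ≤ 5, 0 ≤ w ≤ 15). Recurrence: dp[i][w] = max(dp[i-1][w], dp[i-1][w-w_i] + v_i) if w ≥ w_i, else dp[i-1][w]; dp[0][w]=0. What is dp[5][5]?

i\w   0   1   2   3   4   5   6   7   8   9  10  11  12  13  14  15
  0   0   0   0   0   0   0   0   0   0   0   0   0   0   0   0   0
  1   0   0   0   0   0   0   5   5   5   5   5   5   5   5   5   5
  2   0   0   0   0   0   0   5   5   5   5   5   5   5   5   5   5
  3   0   0   0   0  11  11  11  11  11  11  16  16  16  16  16  16
  4   0   0   0   0  11  11  11  11  11  11  16  16  16  19  19  19
  5   0   7   7   7  11  18  18  18  18  18  18  23  23  23  26  26

18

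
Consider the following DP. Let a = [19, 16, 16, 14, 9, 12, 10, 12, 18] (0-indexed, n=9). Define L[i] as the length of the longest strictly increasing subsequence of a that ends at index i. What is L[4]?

1

   i    0    1    2    3    4    5    6    7    8
a[i]   19   16   16   14    9   12   10   12   18
L[i]    1    1    1    1    1    2    2    3    4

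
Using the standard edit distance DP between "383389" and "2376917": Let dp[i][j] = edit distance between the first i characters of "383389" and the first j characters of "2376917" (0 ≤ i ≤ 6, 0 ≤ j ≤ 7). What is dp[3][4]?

   ''  2  3  7  6  9  1  7
''  0  1  2  3  4  5  6  7
 3  1  1  1  2  3  4  5  6
 8  2  2  2  2  3  4  5  6
 3  3  3  2  3  3  4  5  6
 3  4  4  3  3  4  4  5  6
 8  5  5  4  4  4  5  5  6
 9  6  6  5  5  5  4  5  6

3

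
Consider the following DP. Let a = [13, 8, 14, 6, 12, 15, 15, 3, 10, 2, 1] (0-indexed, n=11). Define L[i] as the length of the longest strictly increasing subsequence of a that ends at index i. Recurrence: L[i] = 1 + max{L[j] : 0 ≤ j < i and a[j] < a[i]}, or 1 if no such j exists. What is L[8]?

   i    0    1    2    3    4    5    6    7    8    9   10
a[i]   13    8   14    6   12   15   15    3   10    2    1
L[i]    1    1    2    1    2    3    3    1    2    1    1

2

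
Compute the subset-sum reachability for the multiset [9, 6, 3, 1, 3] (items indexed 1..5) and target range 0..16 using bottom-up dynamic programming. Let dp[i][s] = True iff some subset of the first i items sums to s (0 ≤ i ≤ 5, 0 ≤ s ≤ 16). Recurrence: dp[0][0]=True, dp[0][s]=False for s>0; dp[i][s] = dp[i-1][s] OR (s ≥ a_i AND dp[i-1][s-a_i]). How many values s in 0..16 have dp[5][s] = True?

i\s   0   1   2   3   4   5   6   7   8   9  10  11  12  13  14  15  16
  0   T   F   F   F   F   F   F   F   F   F   F   F   F   F   F   F   F
  1   T   F   F   F   F   F   F   F   F   T   F   F   F   F   F   F   F
  2   T   F   F   F   F   F   T   F   F   T   F   F   F   F   F   T   F
  3   T   F   F   T   F   F   T   F   F   T   F   F   T   F   F   T   F
  4   T   T   F   T   T   F   T   T   F   T   T   F   T   T   F   T   T
  5   T   T   F   T   T   F   T   T   F   T   T   F   T   T   F   T   T

12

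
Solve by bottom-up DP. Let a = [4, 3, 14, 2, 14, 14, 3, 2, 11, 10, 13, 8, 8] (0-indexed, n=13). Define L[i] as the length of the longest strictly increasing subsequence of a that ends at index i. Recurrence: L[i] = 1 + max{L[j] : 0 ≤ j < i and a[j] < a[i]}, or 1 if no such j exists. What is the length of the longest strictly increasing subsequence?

   i    0    1    2    3    4    5    6    7    8    9   10   11   12
a[i]    4    3   14    2   14   14    3    2   11   10   13    8    8
L[i]    1    1    2    1    2    2    2    1    3    3    4    3    3

4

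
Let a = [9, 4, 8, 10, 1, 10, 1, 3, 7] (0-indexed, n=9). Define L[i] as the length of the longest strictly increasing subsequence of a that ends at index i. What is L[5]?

3

   i    0    1    2    3    4    5    6    7    8
a[i]    9    4    8   10    1   10    1    3    7
L[i]    1    1    2    3    1    3    1    2    3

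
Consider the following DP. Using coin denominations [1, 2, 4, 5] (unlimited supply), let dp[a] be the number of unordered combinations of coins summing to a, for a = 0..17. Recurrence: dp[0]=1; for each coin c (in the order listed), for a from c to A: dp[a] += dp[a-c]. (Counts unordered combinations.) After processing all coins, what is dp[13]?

after  coin     0     1     2     3     4     5     6     7     8     9    10    11    12    13    14    15    16    17
          1     1     1     1     1     1     1     1     1     1     1     1     1     1     1     1     1     1     1
          2     1     1     2     2     3     3     4     4     5     5     6     6     7     7     8     8     9     9
          4     1     1     2     2     4     4     6     6     9     9    12    12    16    16    20    20    25    25
          5     1     1     2     2     4     5     7     8    11    13    17    19    24    27    33    37    44    49

27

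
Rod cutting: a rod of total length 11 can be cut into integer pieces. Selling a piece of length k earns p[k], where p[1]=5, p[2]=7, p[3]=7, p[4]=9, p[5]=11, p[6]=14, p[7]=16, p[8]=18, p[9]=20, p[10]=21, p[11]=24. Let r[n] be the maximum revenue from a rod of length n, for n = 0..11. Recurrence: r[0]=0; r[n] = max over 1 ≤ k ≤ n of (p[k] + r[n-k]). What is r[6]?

30

   n    0    1    2    3    4    5    6    7    8    9   10   11
r[n]    0    5   10   15   20   25   30   35   40   45   50   55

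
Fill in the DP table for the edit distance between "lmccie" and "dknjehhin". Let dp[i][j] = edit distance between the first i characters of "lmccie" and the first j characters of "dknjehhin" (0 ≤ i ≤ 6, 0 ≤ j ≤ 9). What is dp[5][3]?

5

   ''  d  k  n  j  e  h  h  i  n
''  0  1  2  3  4  5  6  7  8  9
 l  1  1  2  3  4  5  6  7  8  9
 m  2  2  2  3  4  5  6  7  8  9
 c  3  3  3  3  4  5  6  7  8  9
 c  4  4  4  4  4  5  6  7  8  9
 i  5  5  5  5  5  5  6  7  7  8
 e  6  6  6  6  6  5  6  7  8  8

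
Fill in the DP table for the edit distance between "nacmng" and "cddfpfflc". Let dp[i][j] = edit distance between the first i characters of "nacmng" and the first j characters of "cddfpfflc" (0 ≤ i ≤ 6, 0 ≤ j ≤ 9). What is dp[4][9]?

   ''  c  d  d  f  p  f  f  l  c
''  0  1  2  3  4  5  6  7  8  9
 n  1  1  2  3  4  5  6  7  8  9
 a  2  2  2  3  4  5  6  7  8  9
 c  3  2  3  3  4  5  6  7  8  8
 m  4  3  3  4  4  5  6  7  8  9
 n  5  4  4  4  5  5  6  7  8  9
 g  6  5  5  5  5  6  6  7  8  9

9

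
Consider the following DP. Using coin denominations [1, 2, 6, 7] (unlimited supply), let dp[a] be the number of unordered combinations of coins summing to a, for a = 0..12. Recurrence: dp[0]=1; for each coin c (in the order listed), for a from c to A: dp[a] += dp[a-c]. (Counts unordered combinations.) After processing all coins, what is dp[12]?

after  coin     0     1     2     3     4     5     6     7     8     9    10    11    12
          1     1     1     1     1     1     1     1     1     1     1     1     1     1
          2     1     1     2     2     3     3     4     4     5     5     6     6     7
          6     1     1     2     2     3     3     5     5     7     7     9     9    12
          7     1     1     2     2     3     3     5     6     8     9    11    12    15

15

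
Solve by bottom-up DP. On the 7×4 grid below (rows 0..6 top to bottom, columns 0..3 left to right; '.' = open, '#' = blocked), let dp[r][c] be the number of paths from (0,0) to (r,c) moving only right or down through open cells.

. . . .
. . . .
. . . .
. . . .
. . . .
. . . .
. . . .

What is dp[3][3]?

r\c   0   1   2   3
  0   1   1   1   1
  1   1   2   3   4
  2   1   3   6  10
  3   1   4  10  20
  4   1   5  15  35
  5   1   6  21  56
  6   1   7  28  84

20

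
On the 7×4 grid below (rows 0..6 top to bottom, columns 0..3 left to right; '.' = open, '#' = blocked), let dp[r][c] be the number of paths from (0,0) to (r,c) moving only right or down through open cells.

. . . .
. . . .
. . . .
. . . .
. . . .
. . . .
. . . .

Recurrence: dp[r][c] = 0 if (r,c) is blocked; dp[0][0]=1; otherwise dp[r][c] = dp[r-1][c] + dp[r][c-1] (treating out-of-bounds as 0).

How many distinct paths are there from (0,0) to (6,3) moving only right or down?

r\c   0   1   2   3
  0   1   1   1   1
  1   1   2   3   4
  2   1   3   6  10
  3   1   4  10  20
  4   1   5  15  35
  5   1   6  21  56
  6   1   7  28  84

84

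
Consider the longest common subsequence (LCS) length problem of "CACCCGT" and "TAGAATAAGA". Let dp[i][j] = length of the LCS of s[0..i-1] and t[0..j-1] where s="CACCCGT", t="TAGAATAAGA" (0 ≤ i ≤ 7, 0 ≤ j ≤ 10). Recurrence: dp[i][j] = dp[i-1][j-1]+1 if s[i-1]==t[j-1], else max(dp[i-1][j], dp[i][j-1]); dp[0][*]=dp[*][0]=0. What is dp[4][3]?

   ''  T  A  G  A  A  T  A  A  G  A
''  0  0  0  0  0  0  0  0  0  0  0
 C  0  0  0  0  0  0  0  0  0  0  0
 A  0  0  1  1  1  1  1  1  1  1  1
 C  0  0  1  1  1  1  1  1  1  1  1
 C  0  0  1  1  1  1  1  1  1  1  1
 C  0  0  1  1  1  1  1  1  1  1  1
 G  0  0  1  2  2  2  2  2  2  2  2
 T  0  1  1  2  2  2  3  3  3  3  3

1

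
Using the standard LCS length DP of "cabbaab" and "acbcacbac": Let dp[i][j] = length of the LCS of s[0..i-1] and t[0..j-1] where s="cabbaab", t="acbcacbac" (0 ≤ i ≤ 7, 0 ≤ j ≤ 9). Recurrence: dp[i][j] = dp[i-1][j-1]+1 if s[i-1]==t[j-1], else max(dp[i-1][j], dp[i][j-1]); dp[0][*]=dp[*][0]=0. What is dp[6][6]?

   ''  a  c  b  c  a  c  b  a  c
''  0  0  0  0  0  0  0  0  0  0
 c  0  0  1  1  1  1  1  1  1  1
 a  0  1  1  1  1  2  2  2  2  2
 b  0  1  1  2  2  2  2  3  3  3
 b  0  1  1  2  2  2  2  3  3  3
 a  0  1  1  2  2  3  3  3  4  4
 a  0  1  1  2  2  3  3  3  4  4
 b  0  1  1  2  2  3  3  4  4  4

3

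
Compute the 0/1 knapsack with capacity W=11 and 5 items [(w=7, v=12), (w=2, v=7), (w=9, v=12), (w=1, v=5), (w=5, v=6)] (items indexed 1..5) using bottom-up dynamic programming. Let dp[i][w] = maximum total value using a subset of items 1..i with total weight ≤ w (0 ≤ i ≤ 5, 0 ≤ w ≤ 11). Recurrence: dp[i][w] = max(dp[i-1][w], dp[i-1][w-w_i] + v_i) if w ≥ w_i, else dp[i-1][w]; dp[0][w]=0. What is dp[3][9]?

19

i\w   0   1   2   3   4   5   6   7   8   9  10  11
  0   0   0   0   0   0   0   0   0   0   0   0   0
  1   0   0   0   0   0   0   0  12  12  12  12  12
  2   0   0   7   7   7   7   7  12  12  19  19  19
  3   0   0   7   7   7   7   7  12  12  19  19  19
  4   0   5   7  12  12  12  12  12  17  19  24  24
  5   0   5   7  12  12  12  12  13  18  19  24  24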